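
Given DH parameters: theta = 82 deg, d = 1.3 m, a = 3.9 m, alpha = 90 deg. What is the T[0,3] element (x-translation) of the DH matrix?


T[0,3] = a * cos(theta)
= 3.9 * cos(82 deg)
= 3.9 * 0.1392
= 0.5428


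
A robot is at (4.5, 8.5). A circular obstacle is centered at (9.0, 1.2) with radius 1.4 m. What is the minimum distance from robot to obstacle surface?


center_dist = sqrt((4.5-9.0)^2 + (8.5-1.2)^2)
= sqrt(20.25 + 53.29)
= 8.5755
min_dist = center_dist - radius = 8.5755 - 1.4 = 7.1755 m


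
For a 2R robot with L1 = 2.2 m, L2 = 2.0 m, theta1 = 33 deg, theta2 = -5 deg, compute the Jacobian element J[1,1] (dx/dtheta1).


J[1,1] = -L1*sin(t1) - L2*sin(t1+t2)
= -2.2*sin(33) - 2.0*sin(28)
= -2.1371


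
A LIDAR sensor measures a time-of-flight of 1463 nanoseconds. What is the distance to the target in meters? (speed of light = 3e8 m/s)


tof = 1463 ns = 1.463e-06 s
dist = c * tof / 2
= 3e8 * 1.463e-06 / 2
= 219.45 m


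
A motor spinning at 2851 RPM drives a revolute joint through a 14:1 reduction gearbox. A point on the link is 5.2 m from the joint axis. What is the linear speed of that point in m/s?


omega_motor = 2851 * 2*pi/60 = 298.556 rad/s
omega_joint = omega_motor / 14 = 21.3254 rad/s
v = omega_joint * r = 21.3254 * 5.2
= 110.8922 m/s


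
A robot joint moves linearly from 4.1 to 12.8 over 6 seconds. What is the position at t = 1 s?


s = t/T = 1/6 = 0.1667
p(t) = p0 + (pf-p0)*s
= 4.1 + (12.8 - 4.1) * 0.1667
= 5.55


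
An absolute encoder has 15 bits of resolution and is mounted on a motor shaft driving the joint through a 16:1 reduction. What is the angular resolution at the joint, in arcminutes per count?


counts = 2^15 = 32768
effective counts at joint = 32768 * 16 = 524288
resolution = 360*60 / 524288
= 0.0412 arcmin/count


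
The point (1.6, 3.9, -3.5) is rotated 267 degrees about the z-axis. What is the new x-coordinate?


Rotation about z-axis: x' = x*cos(theta) - y*sin(theta)
= 1.6 * -0.0523 - 3.9 * -0.9986
= 3.8109


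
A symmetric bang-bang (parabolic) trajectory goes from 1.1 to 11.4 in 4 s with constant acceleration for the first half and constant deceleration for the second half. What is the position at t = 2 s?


Symmetric rest-to-rest: each phase covers (pf-p0)/2 in time T/2. 0.5*a*(T/2)^2 = (pf-p0)/2 => a = 4*(pf-p0)/T^2
a = 4*(11.4-1.1)/4^2 = 2.575
t = 2 is in the acceleration phase (t <= T/2).
p = p0 + 0.5*a*t^2 = 1.1 + 0.5*2.575*2^2
= 6.25


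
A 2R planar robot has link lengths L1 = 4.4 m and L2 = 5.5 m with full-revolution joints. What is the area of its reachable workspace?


r_max = L1 + L2 = 9.9 m
r_min = |L1 - L2| = 1.1 m
Area = pi*(r_max^2 - r_min^2)
= pi*(98.01 - 1.21)
= pi * 96.8
= 304.1062 m^2


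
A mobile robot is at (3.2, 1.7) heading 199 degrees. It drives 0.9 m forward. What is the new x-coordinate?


x_new = x0 + d*cos(theta)
= 3.2 + 0.9*cos(199)
= 3.2 + -0.851
= 2.349


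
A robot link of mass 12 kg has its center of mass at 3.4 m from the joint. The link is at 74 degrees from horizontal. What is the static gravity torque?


tau = m*g*L*cos(angle)
= 12 * 9.81 * 3.4 * cos(74 deg)
= 12 * 9.81 * 3.4 * 0.2756
= 110.3233 Nm


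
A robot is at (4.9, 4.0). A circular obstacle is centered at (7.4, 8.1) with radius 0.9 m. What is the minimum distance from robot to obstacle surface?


center_dist = sqrt((4.9-7.4)^2 + (4.0-8.1)^2)
= sqrt(6.25 + 16.81)
= 4.8021
min_dist = center_dist - radius = 4.8021 - 0.9 = 3.9021 m


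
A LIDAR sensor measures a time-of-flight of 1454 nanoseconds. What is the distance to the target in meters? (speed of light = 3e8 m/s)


tof = 1454 ns = 1.454e-06 s
dist = c * tof / 2
= 3e8 * 1.454e-06 / 2
= 218.1 m


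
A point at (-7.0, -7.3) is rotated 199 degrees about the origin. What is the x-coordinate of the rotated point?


x' = x*cos(theta) - y*sin(theta)
cos(199 deg) = -0.9455, sin(199 deg) = -0.3256
x' = -7.0 * -0.9455 - -7.3 * -0.3256
= 6.6186 - 2.3766
= 4.242


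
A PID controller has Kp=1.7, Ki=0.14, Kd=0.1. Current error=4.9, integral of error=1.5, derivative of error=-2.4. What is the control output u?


u = Kp*e + Ki*int(e) + Kd*de/dt
= 1.7*4.9 + 0.14*1.5 + 0.1*(-2.4)
= 8.33 + 0.21 + -0.24
= 8.3


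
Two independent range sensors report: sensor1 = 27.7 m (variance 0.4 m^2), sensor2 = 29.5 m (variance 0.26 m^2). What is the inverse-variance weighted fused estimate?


w1 = (1/var1) / (1/var1 + 1/var2)
   = 2.5 / (2.5 + 3.8462) = 0.3939
w2 = 1 - w1 = 0.6061
fused = w1*s1 + w2*s2 = 10.9121 + 17.8788
= 28.7909 m


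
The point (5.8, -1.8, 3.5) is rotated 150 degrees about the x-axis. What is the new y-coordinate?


Rotation about x-axis: y' = y*cos(theta) - z*sin(theta)
= -1.8 * -0.866 - 3.5 * 0.5
= -0.1912


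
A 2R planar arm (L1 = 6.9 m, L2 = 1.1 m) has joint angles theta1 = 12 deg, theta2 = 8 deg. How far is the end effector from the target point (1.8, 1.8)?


End effector via forward kinematics:
x = L1*cos(t1) + L2*cos(t1+t2) = 7.7829
y = L1*sin(t1) + L2*sin(t1+t2) = 1.8108
Distance to target:
d = sqrt((1.8 - 7.7829)^2 + (1.8 - 1.8108)^2)
= sqrt(35.7949 + 0.0001)
= 5.9829 m


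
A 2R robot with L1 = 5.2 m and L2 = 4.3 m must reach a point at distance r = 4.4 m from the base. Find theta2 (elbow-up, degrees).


cos(theta2) = (r^2 - L1^2 - L2^2) / (2*L1*L2)
cos(theta2) = (19.36 - 27.04 - 18.49) / 44.72
cos(theta2) = -0.585197
theta2 = 125.8169 degrees


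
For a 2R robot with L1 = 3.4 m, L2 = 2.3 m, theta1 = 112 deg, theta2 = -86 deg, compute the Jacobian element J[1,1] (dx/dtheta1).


J[1,1] = -L1*sin(t1) - L2*sin(t1+t2)
= -3.4*sin(112) - 2.3*sin(26)
= -4.1607


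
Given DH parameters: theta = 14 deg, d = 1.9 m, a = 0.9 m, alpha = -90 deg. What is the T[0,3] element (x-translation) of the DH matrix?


T[0,3] = a * cos(theta)
= 0.9 * cos(14 deg)
= 0.9 * 0.9703
= 0.8733


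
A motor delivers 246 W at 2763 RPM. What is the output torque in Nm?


omega = 2763 * 2*pi/60 = 289.3407 rad/s
tau = P / omega = 246 / 289.3407
= 0.8502 Nm


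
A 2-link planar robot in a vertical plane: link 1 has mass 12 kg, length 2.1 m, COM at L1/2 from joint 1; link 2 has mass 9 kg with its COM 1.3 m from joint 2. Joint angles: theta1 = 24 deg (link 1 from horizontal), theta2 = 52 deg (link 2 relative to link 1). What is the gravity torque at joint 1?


Horizontal distance from joint 1 to link-1 COM:
  x_c1 = (L1/2)*cos(t1) = 1.05 * 0.9135 = 0.9592 m
Horizontal distance from joint 1 to link-2 COM:
  x_c2 = L1*cos(t1) + Lc2*cos(t1+t2)
       = 2.1*0.9135 + 1.3*0.2419 = 2.2329 m
tau1 = m1*g*x_c1 + m2*g*x_c2
     = 12*9.81*0.9592 + 9*9.81*2.2329
     = 112.9197 + 197.1466
     = 310.0663 Nm


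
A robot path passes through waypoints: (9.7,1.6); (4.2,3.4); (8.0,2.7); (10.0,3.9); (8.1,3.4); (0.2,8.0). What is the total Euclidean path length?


Segment lengths:
  seg1 = sqrt((-5.5)^2 + (1.8)^2) = 5.7871
  seg2 = sqrt((3.8)^2 + (-0.7)^2) = 3.8639
  seg3 = sqrt((2.0)^2 + (1.2)^2) = 2.3324
  seg4 = sqrt((-1.9)^2 + (-0.5)^2) = 1.9647
  seg5 = sqrt((-7.9)^2 + (4.6)^2) = 9.1417
Total = 23.0897


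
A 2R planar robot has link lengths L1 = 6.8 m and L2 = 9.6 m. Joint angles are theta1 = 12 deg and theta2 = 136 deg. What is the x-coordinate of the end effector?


Convert angles to radians: theta1 = 0.2094, theta2 = 2.3736
x = L1*cos(theta1) + L2*cos(theta1+theta2)
x = 6.6514 + -8.1413
x = -1.4899


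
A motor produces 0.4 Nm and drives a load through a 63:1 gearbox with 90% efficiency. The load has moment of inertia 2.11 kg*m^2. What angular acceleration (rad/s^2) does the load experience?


tau_out = tau_motor * N * eta
= 0.4 * 63 * 0.9 = 22.68 Nm
alpha = tau_out / I = 22.68 / 2.11
= 10.7488 rad/s^2


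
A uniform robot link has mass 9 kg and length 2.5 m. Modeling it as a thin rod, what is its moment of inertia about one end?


I = (1/3) * m * L^2
= (1/3) * 9 * 2.5^2
= 0.333333 * 9 * 6.25
= 18.75 kg*m^2


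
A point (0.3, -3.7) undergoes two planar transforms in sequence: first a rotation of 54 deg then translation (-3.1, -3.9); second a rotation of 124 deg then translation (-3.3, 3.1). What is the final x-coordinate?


After transform 1:
x1 = cos(54)*0.3 - sin(54)*-3.7 + -3.1 = 0.0697
y1 = sin(54)*0.3 + cos(54)*-3.7 + -3.9 = -5.8321
After transform 2:
x2 = cos(124)*0.0697 - sin(124)*-5.8321 + -3.3
= 1.4961


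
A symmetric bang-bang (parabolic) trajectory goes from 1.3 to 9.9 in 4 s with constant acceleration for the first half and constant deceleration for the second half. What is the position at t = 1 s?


Symmetric rest-to-rest: each phase covers (pf-p0)/2 in time T/2. 0.5*a*(T/2)^2 = (pf-p0)/2 => a = 4*(pf-p0)/T^2
a = 4*(9.9-1.3)/4^2 = 2.15
t = 1 is in the acceleration phase (t <= T/2).
p = p0 + 0.5*a*t^2 = 1.3 + 0.5*2.15*1^2
= 2.375


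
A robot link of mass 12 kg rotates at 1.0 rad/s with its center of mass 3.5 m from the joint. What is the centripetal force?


F = m * omega^2 * r
= 12 * 1.0^2 * 3.5
= 12 * 1.0 * 3.5
= 42.0 N


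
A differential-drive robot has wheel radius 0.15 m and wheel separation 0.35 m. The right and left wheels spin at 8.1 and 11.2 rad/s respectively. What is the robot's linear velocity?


vR = r*wR = 0.15*8.1 = 1.215 m/s
vL = r*wL = 0.15*11.2 = 1.68 m/s
v = (vR+vL)/2 = 1.4475 m/s
omega = (vR-vL)/L = -1.3286 rad/s
linear velocity = 1.4475 m/s


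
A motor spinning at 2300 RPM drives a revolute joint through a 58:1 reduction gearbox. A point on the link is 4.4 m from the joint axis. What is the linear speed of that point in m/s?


omega_motor = 2300 * 2*pi/60 = 240.8554 rad/s
omega_joint = omega_motor / 58 = 4.1527 rad/s
v = omega_joint * r = 4.1527 * 4.4
= 18.2718 m/s


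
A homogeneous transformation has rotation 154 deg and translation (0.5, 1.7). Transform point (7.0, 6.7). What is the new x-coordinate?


x' = cos(theta)*px - sin(theta)*py + tx
= -0.8988*7.0 - 0.4384*6.7 + 0.5
= -8.7286


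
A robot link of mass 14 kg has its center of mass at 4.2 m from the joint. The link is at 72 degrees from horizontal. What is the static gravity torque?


tau = m*g*L*cos(angle)
= 14 * 9.81 * 4.2 * cos(72 deg)
= 14 * 9.81 * 4.2 * 0.309
= 178.2497 Nm


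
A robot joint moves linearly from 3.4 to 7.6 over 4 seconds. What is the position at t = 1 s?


s = t/T = 1/4 = 0.25
p(t) = p0 + (pf-p0)*s
= 3.4 + (7.6 - 3.4) * 0.25
= 4.45


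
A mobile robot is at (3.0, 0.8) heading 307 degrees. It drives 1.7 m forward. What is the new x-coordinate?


x_new = x0 + d*cos(theta)
= 3.0 + 1.7*cos(307)
= 3.0 + 1.0231
= 4.0231


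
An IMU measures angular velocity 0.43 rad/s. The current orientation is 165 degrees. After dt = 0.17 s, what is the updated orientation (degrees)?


delta_theta = w * dt = 0.43 * 0.17 = 0.0731 rad
= 4.1883 deg
theta_new = 165 + 4.1883 = 169.1883 deg


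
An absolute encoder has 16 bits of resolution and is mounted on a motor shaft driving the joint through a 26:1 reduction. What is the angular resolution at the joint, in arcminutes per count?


counts = 2^16 = 65536
effective counts at joint = 65536 * 26 = 1703936
resolution = 360*60 / 1703936
= 0.0127 arcmin/count


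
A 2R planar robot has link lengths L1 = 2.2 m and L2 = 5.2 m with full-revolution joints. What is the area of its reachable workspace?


r_max = L1 + L2 = 7.4 m
r_min = |L1 - L2| = 3.0 m
Area = pi*(r_max^2 - r_min^2)
= pi*(54.76 - 9.0)
= pi * 45.76
= 143.7593 m^2


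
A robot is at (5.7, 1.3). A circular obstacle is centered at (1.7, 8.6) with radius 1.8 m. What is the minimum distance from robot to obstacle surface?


center_dist = sqrt((5.7-1.7)^2 + (1.3-8.6)^2)
= sqrt(16.0 + 53.29)
= 8.3241
min_dist = center_dist - radius = 8.3241 - 1.8 = 6.5241 m


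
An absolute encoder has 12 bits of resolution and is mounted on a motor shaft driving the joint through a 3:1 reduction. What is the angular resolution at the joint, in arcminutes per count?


counts = 2^12 = 4096
effective counts at joint = 4096 * 3 = 12288
resolution = 360*60 / 12288
= 1.7578 arcmin/count


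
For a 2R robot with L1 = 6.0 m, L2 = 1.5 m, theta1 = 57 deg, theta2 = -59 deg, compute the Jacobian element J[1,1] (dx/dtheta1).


J[1,1] = -L1*sin(t1) - L2*sin(t1+t2)
= -6.0*sin(57) - 1.5*sin(-2)
= -4.9797


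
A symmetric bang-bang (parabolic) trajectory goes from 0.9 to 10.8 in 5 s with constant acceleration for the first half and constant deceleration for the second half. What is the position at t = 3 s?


Symmetric rest-to-rest: each phase covers (pf-p0)/2 in time T/2. 0.5*a*(T/2)^2 = (pf-p0)/2 => a = 4*(pf-p0)/T^2
a = 4*(10.8-0.9)/5^2 = 1.584
t = 3 is in the deceleration phase (t > T/2).
p = pf - 0.5*a*(T-t)^2 = 10.8 - 0.5*1.584*2^2
= 7.632


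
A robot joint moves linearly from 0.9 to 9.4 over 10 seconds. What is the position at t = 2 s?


s = t/T = 2/10 = 0.2
p(t) = p0 + (pf-p0)*s
= 0.9 + (9.4 - 0.9) * 0.2
= 2.6


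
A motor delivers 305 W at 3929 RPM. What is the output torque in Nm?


omega = 3929 * 2*pi/60 = 411.4439 rad/s
tau = P / omega = 305 / 411.4439
= 0.7413 Nm


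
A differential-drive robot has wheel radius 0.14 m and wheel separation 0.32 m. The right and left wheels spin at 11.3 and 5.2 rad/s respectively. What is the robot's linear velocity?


vR = r*wR = 0.14*11.3 = 1.582 m/s
vL = r*wL = 0.14*5.2 = 0.728 m/s
v = (vR+vL)/2 = 1.155 m/s
omega = (vR-vL)/L = 2.6688 rad/s
linear velocity = 1.155 m/s


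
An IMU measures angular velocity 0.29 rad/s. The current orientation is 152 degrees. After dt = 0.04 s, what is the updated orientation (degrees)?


delta_theta = w * dt = 0.29 * 0.04 = 0.0116 rad
= 0.6646 deg
theta_new = 152 + 0.6646 = 152.6646 deg


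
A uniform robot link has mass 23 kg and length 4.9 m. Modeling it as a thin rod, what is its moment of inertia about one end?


I = (1/3) * m * L^2
= (1/3) * 23 * 4.9^2
= 0.333333 * 23 * 24.01
= 184.0767 kg*m^2


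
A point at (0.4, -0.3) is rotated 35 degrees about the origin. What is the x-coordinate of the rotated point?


x' = x*cos(theta) - y*sin(theta)
cos(35 deg) = 0.8192, sin(35 deg) = 0.5736
x' = 0.4 * 0.8192 - -0.3 * 0.5736
= 0.3277 - -0.1721
= 0.4997


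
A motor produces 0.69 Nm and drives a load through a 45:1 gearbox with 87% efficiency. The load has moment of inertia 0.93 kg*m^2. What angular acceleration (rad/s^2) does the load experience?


tau_out = tau_motor * N * eta
= 0.69 * 45 * 0.87 = 27.0135 Nm
alpha = tau_out / I = 27.0135 / 0.93
= 29.0468 rad/s^2


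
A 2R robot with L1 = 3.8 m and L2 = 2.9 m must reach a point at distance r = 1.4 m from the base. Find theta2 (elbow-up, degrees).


cos(theta2) = (r^2 - L1^2 - L2^2) / (2*L1*L2)
cos(theta2) = (1.96 - 14.44 - 8.41) / 22.04
cos(theta2) = -0.947822
theta2 = 161.4097 degrees


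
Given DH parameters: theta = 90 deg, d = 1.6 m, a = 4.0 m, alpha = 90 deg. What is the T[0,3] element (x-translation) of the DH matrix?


T[0,3] = a * cos(theta)
= 4.0 * cos(90 deg)
= 4.0 * 0.0
= 0.0


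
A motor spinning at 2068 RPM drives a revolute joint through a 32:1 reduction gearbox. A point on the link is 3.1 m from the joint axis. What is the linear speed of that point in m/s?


omega_motor = 2068 * 2*pi/60 = 216.5605 rad/s
omega_joint = omega_motor / 32 = 6.7675 rad/s
v = omega_joint * r = 6.7675 * 3.1
= 20.9793 m/s


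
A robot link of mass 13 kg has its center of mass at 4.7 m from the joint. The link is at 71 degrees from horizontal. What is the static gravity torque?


tau = m*g*L*cos(angle)
= 13 * 9.81 * 4.7 * cos(71 deg)
= 13 * 9.81 * 4.7 * 0.3256
= 195.1426 Nm


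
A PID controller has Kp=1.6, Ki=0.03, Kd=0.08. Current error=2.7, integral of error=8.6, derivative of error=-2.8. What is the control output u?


u = Kp*e + Ki*int(e) + Kd*de/dt
= 1.6*2.7 + 0.03*8.6 + 0.08*(-2.8)
= 4.32 + 0.258 + -0.224
= 4.354


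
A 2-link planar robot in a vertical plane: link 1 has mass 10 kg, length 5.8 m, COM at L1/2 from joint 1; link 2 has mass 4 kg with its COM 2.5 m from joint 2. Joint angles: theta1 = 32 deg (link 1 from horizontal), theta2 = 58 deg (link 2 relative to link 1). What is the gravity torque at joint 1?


Horizontal distance from joint 1 to link-1 COM:
  x_c1 = (L1/2)*cos(t1) = 2.9 * 0.848 = 2.4593 m
Horizontal distance from joint 1 to link-2 COM:
  x_c2 = L1*cos(t1) + Lc2*cos(t1+t2)
       = 5.8*0.848 + 2.5*0.0 = 4.9187 m
tau1 = m1*g*x_c1 + m2*g*x_c2
     = 10*9.81*2.4593 + 4*9.81*4.9187
     = 241.2612 + 193.009
     = 434.2702 Nm


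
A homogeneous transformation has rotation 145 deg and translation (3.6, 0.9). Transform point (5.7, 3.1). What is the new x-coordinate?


x' = cos(theta)*px - sin(theta)*py + tx
= -0.8192*5.7 - 0.5736*3.1 + 3.6
= -2.8473


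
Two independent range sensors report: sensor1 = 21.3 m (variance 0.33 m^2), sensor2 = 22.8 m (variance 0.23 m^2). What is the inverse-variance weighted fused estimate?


w1 = (1/var1) / (1/var1 + 1/var2)
   = 3.0303 / (3.0303 + 4.3478) = 0.4107
w2 = 1 - w1 = 0.5893
fused = w1*s1 + w2*s2 = 8.7482 + 13.4357
= 22.1839 m


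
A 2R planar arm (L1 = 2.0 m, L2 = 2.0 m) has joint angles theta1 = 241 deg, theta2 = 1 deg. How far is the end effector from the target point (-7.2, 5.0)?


End effector via forward kinematics:
x = L1*cos(t1) + L2*cos(t1+t2) = -1.9086
y = L1*sin(t1) + L2*sin(t1+t2) = -3.5151
Distance to target:
d = sqrt((-7.2 - -1.9086)^2 + (5.0 - -3.5151)^2)
= sqrt(27.9993 + 72.5075)
= 10.0253 m


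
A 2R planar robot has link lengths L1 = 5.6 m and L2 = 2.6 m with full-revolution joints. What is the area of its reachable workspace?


r_max = L1 + L2 = 8.2 m
r_min = |L1 - L2| = 3.0 m
Area = pi*(r_max^2 - r_min^2)
= pi*(67.24 - 9.0)
= pi * 58.24
= 182.9664 m^2


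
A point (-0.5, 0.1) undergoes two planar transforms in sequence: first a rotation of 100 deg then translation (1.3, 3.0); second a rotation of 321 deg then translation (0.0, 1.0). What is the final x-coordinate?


After transform 1:
x1 = cos(100)*-0.5 - sin(100)*0.1 + 1.3 = 1.2883
y1 = sin(100)*-0.5 + cos(100)*0.1 + 3.0 = 2.4902
After transform 2:
x2 = cos(321)*1.2883 - sin(321)*2.4902 + 0.0
= 2.5684


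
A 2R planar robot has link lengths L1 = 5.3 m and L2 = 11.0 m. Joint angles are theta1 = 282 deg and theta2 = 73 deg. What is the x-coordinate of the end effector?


Convert angles to radians: theta1 = 4.9218, theta2 = 1.2741
x = L1*cos(theta1) + L2*cos(theta1+theta2)
x = 1.1019 + 10.9581
x = 12.0601


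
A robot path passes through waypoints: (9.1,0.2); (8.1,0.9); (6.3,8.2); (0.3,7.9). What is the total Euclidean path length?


Segment lengths:
  seg1 = sqrt((-1.0)^2 + (0.7)^2) = 1.2207
  seg2 = sqrt((-1.8)^2 + (7.3)^2) = 7.5186
  seg3 = sqrt((-6.0)^2 + (-0.3)^2) = 6.0075
Total = 14.7468


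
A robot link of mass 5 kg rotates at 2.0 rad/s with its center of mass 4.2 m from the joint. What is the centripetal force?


F = m * omega^2 * r
= 5 * 2.0^2 * 4.2
= 5 * 4.0 * 4.2
= 84.0 N


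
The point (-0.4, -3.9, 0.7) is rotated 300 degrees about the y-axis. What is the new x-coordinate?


Rotation about y-axis: x' = x*cos(theta) + z*sin(theta)
= -0.4 * 0.5 + 0.7 * -0.866
= -0.8062


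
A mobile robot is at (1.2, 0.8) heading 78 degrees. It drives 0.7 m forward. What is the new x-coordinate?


x_new = x0 + d*cos(theta)
= 1.2 + 0.7*cos(78)
= 1.2 + 0.1455
= 1.3455


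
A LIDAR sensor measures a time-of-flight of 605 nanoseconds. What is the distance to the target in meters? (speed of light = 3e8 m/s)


tof = 605 ns = 6.05e-07 s
dist = c * tof / 2
= 3e8 * 6.05e-07 / 2
= 90.75 m


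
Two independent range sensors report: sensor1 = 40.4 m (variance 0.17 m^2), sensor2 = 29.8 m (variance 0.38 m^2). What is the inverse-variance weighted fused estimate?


w1 = (1/var1) / (1/var1 + 1/var2)
   = 5.8824 / (5.8824 + 2.6316) = 0.6909
w2 = 1 - w1 = 0.3091
fused = w1*s1 + w2*s2 = 27.9127 + 9.2109
= 37.1236 m


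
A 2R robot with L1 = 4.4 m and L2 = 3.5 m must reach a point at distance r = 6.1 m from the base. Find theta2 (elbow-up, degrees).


cos(theta2) = (r^2 - L1^2 - L2^2) / (2*L1*L2)
cos(theta2) = (37.21 - 19.36 - 12.25) / 30.8
cos(theta2) = 0.181818
theta2 = 79.5243 degrees


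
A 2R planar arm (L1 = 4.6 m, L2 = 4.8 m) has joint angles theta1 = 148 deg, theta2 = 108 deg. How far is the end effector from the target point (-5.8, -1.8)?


End effector via forward kinematics:
x = L1*cos(t1) + L2*cos(t1+t2) = -5.0622
y = L1*sin(t1) + L2*sin(t1+t2) = -2.2198
Distance to target:
d = sqrt((-5.8 - -5.0622)^2 + (-1.8 - -2.2198)^2)
= sqrt(0.5443 + 0.1762)
= 0.8488 m


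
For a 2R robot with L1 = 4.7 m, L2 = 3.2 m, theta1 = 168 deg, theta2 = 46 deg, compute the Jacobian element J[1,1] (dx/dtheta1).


J[1,1] = -L1*sin(t1) - L2*sin(t1+t2)
= -4.7*sin(168) - 3.2*sin(214)
= 0.8122


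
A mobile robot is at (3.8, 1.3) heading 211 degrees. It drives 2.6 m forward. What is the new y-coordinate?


y_new = y0 + d*sin(theta)
= 1.3 + 2.6*sin(211)
= 1.3 + -1.3391
= -0.0391


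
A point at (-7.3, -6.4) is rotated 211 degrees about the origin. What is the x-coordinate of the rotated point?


x' = x*cos(theta) - y*sin(theta)
cos(211 deg) = -0.8572, sin(211 deg) = -0.515
x' = -7.3 * -0.8572 - -6.4 * -0.515
= 6.2573 - 3.2962
= 2.9611


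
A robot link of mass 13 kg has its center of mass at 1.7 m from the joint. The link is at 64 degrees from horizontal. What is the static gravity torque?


tau = m*g*L*cos(angle)
= 13 * 9.81 * 1.7 * cos(64 deg)
= 13 * 9.81 * 1.7 * 0.4384
= 95.0393 Nm


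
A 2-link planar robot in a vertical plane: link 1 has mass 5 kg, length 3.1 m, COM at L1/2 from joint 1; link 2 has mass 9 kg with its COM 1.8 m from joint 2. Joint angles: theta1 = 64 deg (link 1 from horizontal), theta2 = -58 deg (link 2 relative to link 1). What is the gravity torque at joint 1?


Horizontal distance from joint 1 to link-1 COM:
  x_c1 = (L1/2)*cos(t1) = 1.55 * 0.4384 = 0.6795 m
Horizontal distance from joint 1 to link-2 COM:
  x_c2 = L1*cos(t1) + Lc2*cos(t1+t2)
       = 3.1*0.4384 + 1.8*0.9945 = 3.1491 m
tau1 = m1*g*x_c1 + m2*g*x_c2
     = 5*9.81*0.6795 + 9*9.81*3.1491
     = 33.3283 + 278.0332
     = 311.3614 Nm


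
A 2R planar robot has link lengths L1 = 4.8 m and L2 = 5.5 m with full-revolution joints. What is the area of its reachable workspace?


r_max = L1 + L2 = 10.3 m
r_min = |L1 - L2| = 0.7 m
Area = pi*(r_max^2 - r_min^2)
= pi*(106.09 - 0.49)
= pi * 105.6
= 331.7522 m^2


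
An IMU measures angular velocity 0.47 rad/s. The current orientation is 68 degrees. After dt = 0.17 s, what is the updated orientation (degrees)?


delta_theta = w * dt = 0.47 * 0.17 = 0.0799 rad
= 4.5779 deg
theta_new = 68 + 4.5779 = 72.5779 deg


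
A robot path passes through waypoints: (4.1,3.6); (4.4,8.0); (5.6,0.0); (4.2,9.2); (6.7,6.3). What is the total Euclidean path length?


Segment lengths:
  seg1 = sqrt((0.3)^2 + (4.4)^2) = 4.4102
  seg2 = sqrt((1.2)^2 + (-8.0)^2) = 8.0895
  seg3 = sqrt((-1.4)^2 + (9.2)^2) = 9.3059
  seg4 = sqrt((2.5)^2 + (-2.9)^2) = 3.8288
Total = 25.6345


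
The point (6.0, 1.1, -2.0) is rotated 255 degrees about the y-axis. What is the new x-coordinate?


Rotation about y-axis: x' = x*cos(theta) + z*sin(theta)
= 6.0 * -0.2588 + -2.0 * -0.9659
= 0.3789


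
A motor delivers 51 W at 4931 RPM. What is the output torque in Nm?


omega = 4931 * 2*pi/60 = 516.3731 rad/s
tau = P / omega = 51 / 516.3731
= 0.0988 Nm


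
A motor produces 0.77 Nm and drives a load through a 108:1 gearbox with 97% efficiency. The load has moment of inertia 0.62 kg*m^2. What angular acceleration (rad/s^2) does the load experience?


tau_out = tau_motor * N * eta
= 0.77 * 108 * 0.97 = 80.6652 Nm
alpha = tau_out / I = 80.6652 / 0.62
= 130.1052 rad/s^2


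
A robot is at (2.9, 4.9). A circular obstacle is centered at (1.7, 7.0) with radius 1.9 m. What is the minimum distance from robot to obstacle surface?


center_dist = sqrt((2.9-1.7)^2 + (4.9-7.0)^2)
= sqrt(1.44 + 4.41)
= 2.4187
min_dist = center_dist - radius = 2.4187 - 1.9 = 0.5187 m


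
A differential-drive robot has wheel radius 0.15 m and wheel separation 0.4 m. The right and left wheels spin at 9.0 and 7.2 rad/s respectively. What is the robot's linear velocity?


vR = r*wR = 0.15*9.0 = 1.35 m/s
vL = r*wL = 0.15*7.2 = 1.08 m/s
v = (vR+vL)/2 = 1.215 m/s
omega = (vR-vL)/L = 0.675 rad/s
linear velocity = 1.215 m/s


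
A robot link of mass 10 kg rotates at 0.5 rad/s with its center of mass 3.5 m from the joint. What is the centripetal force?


F = m * omega^2 * r
= 10 * 0.5^2 * 3.5
= 10 * 0.25 * 3.5
= 8.75 N


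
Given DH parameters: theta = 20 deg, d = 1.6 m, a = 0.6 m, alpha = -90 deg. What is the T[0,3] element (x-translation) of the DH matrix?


T[0,3] = a * cos(theta)
= 0.6 * cos(20 deg)
= 0.6 * 0.9397
= 0.5638


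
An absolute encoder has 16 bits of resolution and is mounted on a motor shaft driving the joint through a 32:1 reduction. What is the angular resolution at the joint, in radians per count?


counts = 2^16 = 65536
effective counts at joint = 65536 * 32 = 2097152
resolution = 2*pi / 2097152
= 2.9961e-06 rad/count


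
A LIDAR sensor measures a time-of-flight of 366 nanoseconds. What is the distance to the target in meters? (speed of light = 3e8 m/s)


tof = 366 ns = 3.66e-07 s
dist = c * tof / 2
= 3e8 * 3.66e-07 / 2
= 54.9 m


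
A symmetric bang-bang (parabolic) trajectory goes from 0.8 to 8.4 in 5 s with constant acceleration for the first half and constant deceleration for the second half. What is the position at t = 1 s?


Symmetric rest-to-rest: each phase covers (pf-p0)/2 in time T/2. 0.5*a*(T/2)^2 = (pf-p0)/2 => a = 4*(pf-p0)/T^2
a = 4*(8.4-0.8)/5^2 = 1.216
t = 1 is in the acceleration phase (t <= T/2).
p = p0 + 0.5*a*t^2 = 0.8 + 0.5*1.216*1^2
= 1.408


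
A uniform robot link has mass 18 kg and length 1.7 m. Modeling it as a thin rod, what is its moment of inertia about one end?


I = (1/3) * m * L^2
= (1/3) * 18 * 1.7^2
= 0.333333 * 18 * 2.89
= 17.34 kg*m^2


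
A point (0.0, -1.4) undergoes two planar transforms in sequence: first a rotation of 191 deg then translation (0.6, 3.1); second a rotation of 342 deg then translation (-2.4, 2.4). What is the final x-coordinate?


After transform 1:
x1 = cos(191)*0.0 - sin(191)*-1.4 + 0.6 = 0.3329
y1 = sin(191)*0.0 + cos(191)*-1.4 + 3.1 = 4.4743
After transform 2:
x2 = cos(342)*0.3329 - sin(342)*4.4743 + -2.4
= -0.7008


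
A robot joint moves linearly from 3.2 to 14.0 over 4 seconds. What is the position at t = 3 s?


s = t/T = 3/4 = 0.75
p(t) = p0 + (pf-p0)*s
= 3.2 + (14.0 - 3.2) * 0.75
= 11.3


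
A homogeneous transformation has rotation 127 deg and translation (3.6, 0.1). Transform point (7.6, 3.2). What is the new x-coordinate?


x' = cos(theta)*px - sin(theta)*py + tx
= -0.6018*7.6 - 0.7986*3.2 + 3.6
= -3.5294


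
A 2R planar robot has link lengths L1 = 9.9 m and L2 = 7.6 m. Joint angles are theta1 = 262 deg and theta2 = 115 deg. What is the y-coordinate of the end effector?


Convert angles to radians: theta1 = 4.5728, theta2 = 2.0071
y = L1*sin(theta1) + L2*sin(theta1+theta2)
y = -9.8037 + 2.222
y = -7.5816


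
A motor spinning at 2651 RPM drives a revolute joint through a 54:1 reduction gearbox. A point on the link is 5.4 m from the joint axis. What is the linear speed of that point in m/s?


omega_motor = 2651 * 2*pi/60 = 277.6121 rad/s
omega_joint = omega_motor / 54 = 5.141 rad/s
v = omega_joint * r = 5.141 * 5.4
= 27.7612 m/s


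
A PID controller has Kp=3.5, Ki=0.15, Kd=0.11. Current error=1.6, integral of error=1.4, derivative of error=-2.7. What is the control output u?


u = Kp*e + Ki*int(e) + Kd*de/dt
= 3.5*1.6 + 0.15*1.4 + 0.11*(-2.7)
= 5.6 + 0.21 + -0.297
= 5.513


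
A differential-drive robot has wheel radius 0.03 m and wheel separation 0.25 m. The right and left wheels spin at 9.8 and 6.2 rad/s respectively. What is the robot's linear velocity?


vR = r*wR = 0.03*9.8 = 0.294 m/s
vL = r*wL = 0.03*6.2 = 0.186 m/s
v = (vR+vL)/2 = 0.24 m/s
omega = (vR-vL)/L = 0.432 rad/s
linear velocity = 0.24 m/s


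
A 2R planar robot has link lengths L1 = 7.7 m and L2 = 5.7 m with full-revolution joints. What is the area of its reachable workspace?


r_max = L1 + L2 = 13.4 m
r_min = |L1 - L2| = 2.0 m
Area = pi*(r_max^2 - r_min^2)
= pi*(179.56 - 4.0)
= pi * 175.56
= 551.538 m^2


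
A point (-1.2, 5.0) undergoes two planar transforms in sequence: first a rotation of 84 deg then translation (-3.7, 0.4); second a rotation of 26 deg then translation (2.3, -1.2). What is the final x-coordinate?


After transform 1:
x1 = cos(84)*-1.2 - sin(84)*5.0 + -3.7 = -8.798
y1 = sin(84)*-1.2 + cos(84)*5.0 + 0.4 = -0.2708
After transform 2:
x2 = cos(26)*-8.798 - sin(26)*-0.2708 + 2.3
= -5.4889


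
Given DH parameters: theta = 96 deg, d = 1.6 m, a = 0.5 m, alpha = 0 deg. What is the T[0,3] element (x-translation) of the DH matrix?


T[0,3] = a * cos(theta)
= 0.5 * cos(96 deg)
= 0.5 * -0.1045
= -0.0523


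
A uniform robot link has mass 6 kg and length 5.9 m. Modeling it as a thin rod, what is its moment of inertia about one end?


I = (1/3) * m * L^2
= (1/3) * 6 * 5.9^2
= 0.333333 * 6 * 34.81
= 69.62 kg*m^2


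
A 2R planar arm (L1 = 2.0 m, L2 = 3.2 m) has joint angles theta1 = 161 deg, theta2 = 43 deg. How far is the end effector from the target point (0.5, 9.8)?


End effector via forward kinematics:
x = L1*cos(t1) + L2*cos(t1+t2) = -4.8144
y = L1*sin(t1) + L2*sin(t1+t2) = -0.6504
Distance to target:
d = sqrt((0.5 - -4.8144)^2 + (9.8 - -0.6504)^2)
= sqrt(28.2427 + 109.2113)
= 11.7241 m


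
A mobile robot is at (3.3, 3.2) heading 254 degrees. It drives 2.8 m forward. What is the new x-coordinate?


x_new = x0 + d*cos(theta)
= 3.3 + 2.8*cos(254)
= 3.3 + -0.7718
= 2.5282


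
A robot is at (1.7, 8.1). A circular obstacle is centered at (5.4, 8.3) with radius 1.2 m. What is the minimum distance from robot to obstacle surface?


center_dist = sqrt((1.7-5.4)^2 + (8.1-8.3)^2)
= sqrt(13.69 + 0.04)
= 3.7054
min_dist = center_dist - radius = 3.7054 - 1.2 = 2.5054 m


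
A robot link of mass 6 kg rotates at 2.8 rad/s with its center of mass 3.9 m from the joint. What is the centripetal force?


F = m * omega^2 * r
= 6 * 2.8^2 * 3.9
= 6 * 7.84 * 3.9
= 183.456 N


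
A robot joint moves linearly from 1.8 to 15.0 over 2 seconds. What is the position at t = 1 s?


s = t/T = 1/2 = 0.5
p(t) = p0 + (pf-p0)*s
= 1.8 + (15.0 - 1.8) * 0.5
= 8.4


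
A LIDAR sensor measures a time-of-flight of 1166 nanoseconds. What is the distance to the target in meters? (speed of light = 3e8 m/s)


tof = 1166 ns = 1.166e-06 s
dist = c * tof / 2
= 3e8 * 1.166e-06 / 2
= 174.9 m


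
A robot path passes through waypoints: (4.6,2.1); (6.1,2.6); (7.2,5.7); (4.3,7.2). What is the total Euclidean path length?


Segment lengths:
  seg1 = sqrt((1.5)^2 + (0.5)^2) = 1.5811
  seg2 = sqrt((1.1)^2 + (3.1)^2) = 3.2894
  seg3 = sqrt((-2.9)^2 + (1.5)^2) = 3.265
Total = 8.1355


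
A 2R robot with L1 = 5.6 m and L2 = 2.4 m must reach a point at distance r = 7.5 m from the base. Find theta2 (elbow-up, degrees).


cos(theta2) = (r^2 - L1^2 - L2^2) / (2*L1*L2)
cos(theta2) = (56.25 - 31.36 - 5.76) / 26.88
cos(theta2) = 0.711682
theta2 = 44.6281 degrees


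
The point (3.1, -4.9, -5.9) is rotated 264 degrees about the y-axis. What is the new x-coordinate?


Rotation about y-axis: x' = x*cos(theta) + z*sin(theta)
= 3.1 * -0.1045 + -5.9 * -0.9945
= 5.5436


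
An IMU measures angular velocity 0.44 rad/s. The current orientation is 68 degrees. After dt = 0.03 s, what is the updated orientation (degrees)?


delta_theta = w * dt = 0.44 * 0.03 = 0.0132 rad
= 0.7563 deg
theta_new = 68 + 0.7563 = 68.7563 deg


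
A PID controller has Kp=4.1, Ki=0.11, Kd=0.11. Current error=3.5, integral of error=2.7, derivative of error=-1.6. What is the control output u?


u = Kp*e + Ki*int(e) + Kd*de/dt
= 4.1*3.5 + 0.11*2.7 + 0.11*(-1.6)
= 14.35 + 0.297 + -0.176
= 14.471


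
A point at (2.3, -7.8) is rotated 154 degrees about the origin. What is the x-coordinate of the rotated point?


x' = x*cos(theta) - y*sin(theta)
cos(154 deg) = -0.8988, sin(154 deg) = 0.4384
x' = 2.3 * -0.8988 - -7.8 * 0.4384
= -2.0672 - -3.4193
= 1.3521


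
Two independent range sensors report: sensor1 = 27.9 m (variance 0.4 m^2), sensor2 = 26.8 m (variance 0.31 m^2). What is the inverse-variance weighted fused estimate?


w1 = (1/var1) / (1/var1 + 1/var2)
   = 2.5 / (2.5 + 3.2258) = 0.4366
w2 = 1 - w1 = 0.5634
fused = w1*s1 + w2*s2 = 12.1817 + 15.0986
= 27.2803 m


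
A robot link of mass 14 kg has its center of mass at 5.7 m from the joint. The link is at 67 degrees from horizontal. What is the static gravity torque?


tau = m*g*L*cos(angle)
= 14 * 9.81 * 5.7 * cos(67 deg)
= 14 * 9.81 * 5.7 * 0.3907
= 305.8792 Nm


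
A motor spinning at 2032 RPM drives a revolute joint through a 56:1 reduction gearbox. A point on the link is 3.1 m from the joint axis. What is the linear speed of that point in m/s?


omega_motor = 2032 * 2*pi/60 = 212.7905 rad/s
omega_joint = omega_motor / 56 = 3.7998 rad/s
v = omega_joint * r = 3.7998 * 3.1
= 11.7795 m/s


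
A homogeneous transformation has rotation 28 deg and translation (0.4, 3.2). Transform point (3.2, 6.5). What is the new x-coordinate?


x' = cos(theta)*px - sin(theta)*py + tx
= 0.8829*3.2 - 0.4695*6.5 + 0.4
= 0.1739


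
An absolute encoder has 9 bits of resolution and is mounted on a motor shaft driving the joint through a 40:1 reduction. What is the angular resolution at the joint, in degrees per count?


counts = 2^9 = 512
effective counts at joint = 512 * 40 = 20480
resolution = 360 / 20480
= 0.0176 deg/count


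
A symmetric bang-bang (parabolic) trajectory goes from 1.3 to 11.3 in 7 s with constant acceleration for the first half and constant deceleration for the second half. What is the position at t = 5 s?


Symmetric rest-to-rest: each phase covers (pf-p0)/2 in time T/2. 0.5*a*(T/2)^2 = (pf-p0)/2 => a = 4*(pf-p0)/T^2
a = 4*(11.3-1.3)/7^2 = 0.8163
t = 5 is in the deceleration phase (t > T/2).
p = pf - 0.5*a*(T-t)^2 = 11.3 - 0.5*0.8163*2^2
= 9.6673


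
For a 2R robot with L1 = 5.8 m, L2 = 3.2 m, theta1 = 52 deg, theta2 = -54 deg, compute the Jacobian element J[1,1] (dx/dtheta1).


J[1,1] = -L1*sin(t1) - L2*sin(t1+t2)
= -5.8*sin(52) - 3.2*sin(-2)
= -4.4588


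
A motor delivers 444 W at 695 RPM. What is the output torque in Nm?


omega = 695 * 2*pi/60 = 72.7802 rad/s
tau = P / omega = 444 / 72.7802
= 6.1006 Nm


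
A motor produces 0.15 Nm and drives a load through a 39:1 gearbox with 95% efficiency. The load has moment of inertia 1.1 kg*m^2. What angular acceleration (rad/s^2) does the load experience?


tau_out = tau_motor * N * eta
= 0.15 * 39 * 0.95 = 5.5575 Nm
alpha = tau_out / I = 5.5575 / 1.1
= 5.0523 rad/s^2


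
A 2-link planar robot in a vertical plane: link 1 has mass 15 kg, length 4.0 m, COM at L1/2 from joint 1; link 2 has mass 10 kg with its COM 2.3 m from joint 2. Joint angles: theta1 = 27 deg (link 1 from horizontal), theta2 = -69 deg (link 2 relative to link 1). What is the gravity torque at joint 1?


Horizontal distance from joint 1 to link-1 COM:
  x_c1 = (L1/2)*cos(t1) = 2.0 * 0.891 = 1.782 m
Horizontal distance from joint 1 to link-2 COM:
  x_c2 = L1*cos(t1) + Lc2*cos(t1+t2)
       = 4.0*0.891 + 2.3*0.7431 = 5.2733 m
tau1 = m1*g*x_c1 + m2*g*x_c2
     = 15*9.81*1.782 + 10*9.81*5.2733
     = 262.2232 + 517.3067
     = 779.5299 Nm


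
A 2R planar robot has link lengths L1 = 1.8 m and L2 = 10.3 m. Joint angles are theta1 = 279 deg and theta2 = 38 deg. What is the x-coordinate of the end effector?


Convert angles to radians: theta1 = 4.8695, theta2 = 0.6632
x = L1*cos(theta1) + L2*cos(theta1+theta2)
x = 0.2816 + 7.5329
x = 7.8145


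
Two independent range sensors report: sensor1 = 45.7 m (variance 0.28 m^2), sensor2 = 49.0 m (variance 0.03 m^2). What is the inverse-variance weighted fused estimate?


w1 = (1/var1) / (1/var1 + 1/var2)
   = 3.5714 / (3.5714 + 33.3333) = 0.0968
w2 = 1 - w1 = 0.9032
fused = w1*s1 + w2*s2 = 4.4226 + 44.2581
= 48.6806 m


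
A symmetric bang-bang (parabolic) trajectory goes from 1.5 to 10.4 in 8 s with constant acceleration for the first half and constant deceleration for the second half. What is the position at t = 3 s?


Symmetric rest-to-rest: each phase covers (pf-p0)/2 in time T/2. 0.5*a*(T/2)^2 = (pf-p0)/2 => a = 4*(pf-p0)/T^2
a = 4*(10.4-1.5)/8^2 = 0.5563
t = 3 is in the acceleration phase (t <= T/2).
p = p0 + 0.5*a*t^2 = 1.5 + 0.5*0.5563*3^2
= 4.0031


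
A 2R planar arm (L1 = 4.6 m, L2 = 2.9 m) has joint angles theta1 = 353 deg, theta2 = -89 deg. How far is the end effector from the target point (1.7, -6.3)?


End effector via forward kinematics:
x = L1*cos(t1) + L2*cos(t1+t2) = 4.2626
y = L1*sin(t1) + L2*sin(t1+t2) = -3.4447
Distance to target:
d = sqrt((1.7 - 4.2626)^2 + (-6.3 - -3.4447)^2)
= sqrt(6.5668 + 8.1527)
= 3.8366 m


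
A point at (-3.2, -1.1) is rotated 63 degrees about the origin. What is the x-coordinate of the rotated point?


x' = x*cos(theta) - y*sin(theta)
cos(63 deg) = 0.454, sin(63 deg) = 0.891
x' = -3.2 * 0.454 - -1.1 * 0.891
= -1.4528 - -0.9801
= -0.4727


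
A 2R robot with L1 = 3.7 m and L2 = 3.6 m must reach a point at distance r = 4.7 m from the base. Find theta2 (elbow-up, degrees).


cos(theta2) = (r^2 - L1^2 - L2^2) / (2*L1*L2)
cos(theta2) = (22.09 - 13.69 - 12.96) / 26.64
cos(theta2) = -0.171171
theta2 = 99.8559 degrees


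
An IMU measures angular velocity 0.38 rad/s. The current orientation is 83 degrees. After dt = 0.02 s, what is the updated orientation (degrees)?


delta_theta = w * dt = 0.38 * 0.02 = 0.0076 rad
= 0.4354 deg
theta_new = 83 + 0.4354 = 83.4354 deg


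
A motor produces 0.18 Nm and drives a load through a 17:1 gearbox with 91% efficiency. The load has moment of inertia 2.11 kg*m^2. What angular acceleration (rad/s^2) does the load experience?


tau_out = tau_motor * N * eta
= 0.18 * 17 * 0.91 = 2.7846 Nm
alpha = tau_out / I = 2.7846 / 2.11
= 1.3197 rad/s^2


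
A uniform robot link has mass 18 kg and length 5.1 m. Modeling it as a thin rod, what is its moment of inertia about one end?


I = (1/3) * m * L^2
= (1/3) * 18 * 5.1^2
= 0.333333 * 18 * 26.01
= 156.06 kg*m^2


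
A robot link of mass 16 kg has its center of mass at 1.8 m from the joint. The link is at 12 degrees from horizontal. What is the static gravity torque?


tau = m*g*L*cos(angle)
= 16 * 9.81 * 1.8 * cos(12 deg)
= 16 * 9.81 * 1.8 * 0.9781
= 276.3541 Nm


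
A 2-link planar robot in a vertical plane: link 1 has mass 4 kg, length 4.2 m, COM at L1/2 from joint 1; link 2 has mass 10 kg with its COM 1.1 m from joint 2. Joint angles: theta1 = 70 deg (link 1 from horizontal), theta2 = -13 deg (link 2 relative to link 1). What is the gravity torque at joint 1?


Horizontal distance from joint 1 to link-1 COM:
  x_c1 = (L1/2)*cos(t1) = 2.1 * 0.342 = 0.7182 m
Horizontal distance from joint 1 to link-2 COM:
  x_c2 = L1*cos(t1) + Lc2*cos(t1+t2)
       = 4.2*0.342 + 1.1*0.5446 = 2.0356 m
tau1 = m1*g*x_c1 + m2*g*x_c2
     = 4*9.81*0.7182 + 10*9.81*2.0356
     = 28.1838 + 199.6911
     = 227.875 Nm


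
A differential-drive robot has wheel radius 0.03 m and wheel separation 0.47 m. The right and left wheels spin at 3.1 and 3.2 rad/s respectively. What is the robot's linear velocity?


vR = r*wR = 0.03*3.1 = 0.093 m/s
vL = r*wL = 0.03*3.2 = 0.096 m/s
v = (vR+vL)/2 = 0.0945 m/s
omega = (vR-vL)/L = -0.0064 rad/s
linear velocity = 0.0945 m/s


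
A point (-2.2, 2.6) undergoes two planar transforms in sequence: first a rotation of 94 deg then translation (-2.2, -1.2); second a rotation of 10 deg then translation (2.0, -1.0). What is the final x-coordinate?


After transform 1:
x1 = cos(94)*-2.2 - sin(94)*2.6 + -2.2 = -4.6402
y1 = sin(94)*-2.2 + cos(94)*2.6 + -1.2 = -3.576
After transform 2:
x2 = cos(10)*-4.6402 - sin(10)*-3.576 + 2.0
= -1.9487
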